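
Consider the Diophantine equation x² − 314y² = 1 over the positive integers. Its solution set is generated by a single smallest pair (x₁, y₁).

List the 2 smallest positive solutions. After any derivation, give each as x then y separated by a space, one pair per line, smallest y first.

[17; 1,2,1,1,2,1,34] for √314; ℓ=7 ⇒ convergent index 13
k=0  a_k=17  p_k/q_k = 17/1
k=1  a_k=1  p_k/q_k = 18/1
k=2  a_k=2  p_k/q_k = 53/3
…
k=6  a_k=1  p_k/q_k = 443/25
…
k=11  a_k=1  p_k/q_k = 109882/6201
k=12  a_k=2  p_k/q_k = 282617/15949
k=13  a_k=1  p_k/q_k = 392499/22150
→ (392499, 22150).  Check: 392499²=154055465001, 314·22150²=154055465000, difference 1.
(x_2, y_2) = (392499·392499 + 314·22150·22150, 392499·22150 + 22150·392499) = (308110930001, 17387705700)

392499 22150
308110930001 17387705700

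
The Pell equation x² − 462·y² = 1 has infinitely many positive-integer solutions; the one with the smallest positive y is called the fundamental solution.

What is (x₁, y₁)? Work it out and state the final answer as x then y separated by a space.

√462 = [21; 2,42, …], period ℓ=2 (even) → k=1
step 0: (21, 1)  from 21·(1,0) + (0,1)
step 1: (43, 2)  from 2·(21,1) + (1,0)
(x₁, y₁) = (43, 2);  43² − 462·2² = 1 ✓

43 2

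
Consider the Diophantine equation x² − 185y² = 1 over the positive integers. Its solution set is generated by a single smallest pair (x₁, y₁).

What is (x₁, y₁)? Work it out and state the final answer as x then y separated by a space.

√185 → a₀=13, period (1,1,1,1,26); ℓ=5 odd so k=9
a_0=13:  p_0=13·1+0=13,  q_0=13·0+1=1
a_1=1:  p_1=1·13+1=14,  q_1=1·1+0=1
a_2=1:  p_2=1·14+13=27,  q_2=1·1+1=2
…
a_4=1:  p_4=1·41+27=68,  q_4=1·3+2=5
a_5=26:  p_5=26·68+41=1809,  q_5=26·5+3=133
a_6=1:  p_6=1·1809+68=1877,  q_6=1·133+5=138
…
a_8=1:  p_8=1·3686+1877=5563,  q_8=1·271+138=409
a_9=1:  p_9=1·5563+3686=9249,  q_9=1·409+271=680
(x₁, y₁) = (9249, 680);  9249² − 185·680² = 1 ✓

9249 680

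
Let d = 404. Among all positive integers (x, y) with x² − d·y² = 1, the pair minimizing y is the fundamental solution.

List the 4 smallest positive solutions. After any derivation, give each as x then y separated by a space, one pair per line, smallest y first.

d=404: √d = [20; 10,40] (ℓ=2, even), read p_1/q_1
k=0  a_k=20  p_k/q_k = 20/1
k=1  a_k=10  p_k/q_k = 201/10
→ (201, 10).  Check: 201²=40401, 404·10²=40400, difference 1.
n=2: (201,10)∘(201,10) = (201·201+404·10·10, 201·10+10·201) = (80801,4020)
n=3: (80801,4020)∘(201,10) = (201·80801+404·10·4020, 201·4020+10·80801) = (32481801,1616030)
n=4: (32481801,1616030)∘(201,10) = (201·32481801+404·10·1616030, 201·1616030+10·32481801) = (13057603201,649640040)

201 10
80801 4020
32481801 1616030
13057603201 649640040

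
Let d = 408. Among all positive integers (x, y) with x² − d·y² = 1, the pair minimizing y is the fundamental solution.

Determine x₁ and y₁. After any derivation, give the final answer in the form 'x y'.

101 5

√408 → a₀=20, period (5,40); ℓ=2 even so k=1
i=0: a=20 ⇒ p=20, q=1
i=1: a=5 ⇒ p=101, q=5
(x₁, y₁) = (101, 5);  101² − 408·5² = 1 ✓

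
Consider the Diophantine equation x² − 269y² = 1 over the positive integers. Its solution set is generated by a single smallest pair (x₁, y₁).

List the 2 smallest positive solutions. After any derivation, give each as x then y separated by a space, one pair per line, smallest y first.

d=269: √d = [16; 2,2,32] (ℓ=3, odd), read p_5/q_5
step 0: (16, 1)  from 16·(1,0) + (0,1)
…
step 2: (82, 5)  from 2·(33,2) + (16,1)
step 3: (2657, 162)  from 32·(82,5) + (33,2)
step 4: (5396, 329)  from 2·(2657,162) + (82,5)
step 5: (13449, 820)  from 2·(5396,329) + (2657,162)
→ (13449, 820).  Check: 13449²=180875601, 269·820²=180875600, difference 1.
k=2:  x_2 = 13449·13449+269·820·820 = 361751201,  y_2 = 13449·820+820·13449 = 22056360

13449 820
361751201 22056360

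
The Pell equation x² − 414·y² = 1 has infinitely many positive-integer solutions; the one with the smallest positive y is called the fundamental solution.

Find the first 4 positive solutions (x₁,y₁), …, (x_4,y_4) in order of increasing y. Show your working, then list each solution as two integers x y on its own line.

24335 1196
1184384449 58209320
57643991108495 2833047603204
2805533046066067201 137884426789729360

√414 = [20; 2,1,7,2,7,1,2,40, …], period ℓ=8 (even) → k=7
a_0=20:  p_0=20·1+0=20,  q_0=20·0+1=1
a_1=2:  p_1=2·20+1=41,  q_1=2·1+0=2
a_2=1:  p_2=1·41+20=61,  q_2=1·2+1=3
a_3=7:  p_3=7·61+41=468,  q_3=7·3+2=23
a_4=2:  p_4=2·468+61=997,  q_4=2·23+3=49
…
a_6=1:  p_6=1·7447+997=8444,  q_6=1·366+49=415
a_7=2:  p_7=2·8444+7447=24335,  q_7=2·415+366=1196
(x₁, y₁) = (24335, 1196);  24335² − 414·1196² = 1 ✓
(x_2, y_2) = (24335·24335 + 414·1196·1196, 24335·1196 + 1196·24335) = (1184384449, 58209320)
(x_3, y_3) = (24335·1184384449 + 414·1196·58209320, 24335·58209320 + 1196·1184384449) = (57643991108495, 2833047603204)
(x_4, y_4) = (24335·57643991108495 + 414·1196·2833047603204, 24335·2833047603204 + 1196·57643991108495) = (2805533046066067201, 137884426789729360)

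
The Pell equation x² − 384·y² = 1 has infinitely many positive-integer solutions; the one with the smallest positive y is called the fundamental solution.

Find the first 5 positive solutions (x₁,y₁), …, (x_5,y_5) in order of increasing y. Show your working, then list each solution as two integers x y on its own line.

√384 → a₀=19, period (1,1,2,9,2,1,1,38); ℓ=8 even so k=7
i=0: a=19 ⇒ p=19, q=1
i=1: a=1 ⇒ p=20, q=1
…
i=3: a=2 ⇒ p=98, q=5
i=4: a=9 ⇒ p=921, q=47
…
i=6: a=1 ⇒ p=2861, q=146
i=7: a=1 ⇒ p=4801, q=245
→ (4801, 245).  Check: 4801²=23049601, 384·245²=23049600, difference 1.
k=2:  x_2 = 4801·4801+384·245·245 = 46099201,  y_2 = 4801·245+245·4801 = 2352490
k=3:  x_3 = 4801·46099201+384·245·2352490 = 442644523201,  y_3 = 4801·2352490+245·46099201 = 22588608735
k=4:  x_4 = 4801·442644523201+384·245·22588608735 = 4250272665676801,  y_4 = 4801·22588608735+245·442644523201 = 216895818720980
k=5:  x_5 = 4801·4250272665676801+384·245·216895818720980 = 40811117693184120001,  y_5 = 4801·216895818720980+245·4250272665676801 = 2082633628770241225

4801 245
46099201 2352490
442644523201 22588608735
4250272665676801 216895818720980
40811117693184120001 2082633628770241225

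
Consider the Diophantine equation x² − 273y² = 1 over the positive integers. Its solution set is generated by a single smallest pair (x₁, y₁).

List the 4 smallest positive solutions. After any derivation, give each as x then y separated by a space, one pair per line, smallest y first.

727 44
1057057 63976
1536960151 93021060
2234739002497 135252557264

√273 = [16; 1,1,10,1,1,32, …], period ℓ=6 (even) → k=5
k=0  a_k=16  p_k/q_k = 16/1
k=1  a_k=1  p_k/q_k = 17/1
k=2  a_k=1  p_k/q_k = 33/2
k=3  a_k=10  p_k/q_k = 347/21
k=4  a_k=1  p_k/q_k = 380/23
k=5  a_k=1  p_k/q_k = 727/44
→ (727, 44).  Check: 727²=528529, 273·44²=528528, difference 1.
(727+44√273)^2 = 1057057 + 63976√273
(727+44√273)^3 = 1536960151 + 93021060√273
(727+44√273)^4 = 2234739002497 + 135252557264√273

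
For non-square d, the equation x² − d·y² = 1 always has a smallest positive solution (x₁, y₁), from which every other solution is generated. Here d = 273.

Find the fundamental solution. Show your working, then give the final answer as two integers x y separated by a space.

√273 = [16; 1,1,10,1,1,32, …], period ℓ=6 (even) → k=5
a_0=16:  p_0=16·1+0=16,  q_0=16·0+1=1
…
a_2=1:  p_2=1·17+16=33,  q_2=1·1+1=2
…
a_4=1:  p_4=1·347+33=380,  q_4=1·21+2=23
a_5=1:  p_5=1·380+347=727,  q_5=1·23+21=44
→ (727, 44).  Check: 727²=528529, 273·44²=528528, difference 1.

727 44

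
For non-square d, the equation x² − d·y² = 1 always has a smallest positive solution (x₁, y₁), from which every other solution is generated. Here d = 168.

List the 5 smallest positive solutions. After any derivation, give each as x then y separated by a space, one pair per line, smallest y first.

d=168: √d = [12; 1,24] (ℓ=2, even), read p_1/q_1
i=0: a=12 ⇒ p=12, q=1
i=1: a=1 ⇒ p=13, q=1
→ (13, 1).  Check: 13²=169, 168·1²=168, difference 1.
k=2:  x_2 = 13·13+168·1·1 = 337,  y_2 = 13·1+1·13 = 26
k=3:  x_3 = 13·337+168·1·26 = 8749,  y_3 = 13·26+1·337 = 675
k=4:  x_4 = 13·8749+168·1·675 = 227137,  y_4 = 13·675+1·8749 = 17524
k=5:  x_5 = 13·227137+168·1·17524 = 5896813,  y_5 = 13·17524+1·227137 = 454949

13 1
337 26
8749 675
227137 17524
5896813 454949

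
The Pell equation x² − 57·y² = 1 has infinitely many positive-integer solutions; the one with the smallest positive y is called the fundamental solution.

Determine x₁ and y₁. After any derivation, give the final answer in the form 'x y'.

[7; 1,1,4,1,1,14] for √57; ℓ=6 ⇒ convergent index 5
i=0: a=7 ⇒ p=7, q=1
…
i=2: a=1 ⇒ p=15, q=2
…
i=4: a=1 ⇒ p=83, q=11
i=5: a=1 ⇒ p=151, q=20
(x₁, y₁) = (151, 20);  151² − 57·20² = 1 ✓

151 20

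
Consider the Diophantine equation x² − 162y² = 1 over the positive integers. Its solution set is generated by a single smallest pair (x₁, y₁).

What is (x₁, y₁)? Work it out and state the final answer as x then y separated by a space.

[12; 1,2,1,2,12,2,1,2,1,24] for √162; ℓ=10 ⇒ convergent index 9
i=0: a=12 ⇒ p=12, q=1
i=1: a=1 ⇒ p=13, q=1
i=2: a=2 ⇒ p=38, q=3
i=3: a=1 ⇒ p=51, q=4
…
i=5: a=12 ⇒ p=1731, q=136
i=6: a=2 ⇒ p=3602, q=283
i=7: a=1 ⇒ p=5333, q=419
i=8: a=2 ⇒ p=14268, q=1121
i=9: a=1 ⇒ p=19601, q=1540
fundamental: x₁=19601, y₁=1540  (since 384199201 − 162·2371600 = 1)

19601 1540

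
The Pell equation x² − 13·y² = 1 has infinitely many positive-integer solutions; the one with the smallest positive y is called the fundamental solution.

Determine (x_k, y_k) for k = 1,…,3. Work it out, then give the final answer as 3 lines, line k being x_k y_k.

[3; 1,1,1,1,6] for √13; ℓ=5 ⇒ convergent index 9
step 0: (3, 1)  from 3·(1,0) + (0,1)
…
step 4: (18, 5)  from 1·(11,3) + (7,2)
step 5: (119, 33)  from 6·(18,5) + (11,3)
…
step 8: (393, 109)  from 1·(256,71) + (137,38)
step 9: (649, 180)  from 1·(393,109) + (256,71)
(x₁, y₁) = (649, 180);  649² − 13·180² = 1 ✓
n=2: (649,180)∘(649,180) = (649·649+13·180·180, 649·180+180·649) = (842401,233640)
n=3: (842401,233640)∘(649,180) = (649·842401+13·180·233640, 649·233640+180·842401) = (1093435849,303264540)

649 180
842401 233640
1093435849 303264540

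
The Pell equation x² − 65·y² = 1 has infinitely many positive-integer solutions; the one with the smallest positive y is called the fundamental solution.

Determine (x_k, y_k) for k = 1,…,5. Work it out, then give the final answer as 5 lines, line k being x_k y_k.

129 16
33281 4128
8586369 1065008
2215249921 274767936
571525893249 70889062480

[8; 16] for √65; ℓ=1 ⇒ convergent index 1
a_0=8:  p_0=8·1+0=8,  q_0=8·0+1=1
a_1=16:  p_1=16·8+1=129,  q_1=16·1+0=16
fundamental: x₁=129, y₁=16  (since 16641 − 65·256 = 1)
(129+16√65)^2 = 33281 + 4128√65
(129+16√65)^3 = 8586369 + 1065008√65
(129+16√65)^4 = 2215249921 + 274767936√65
(129+16√65)^5 = 571525893249 + 70889062480√65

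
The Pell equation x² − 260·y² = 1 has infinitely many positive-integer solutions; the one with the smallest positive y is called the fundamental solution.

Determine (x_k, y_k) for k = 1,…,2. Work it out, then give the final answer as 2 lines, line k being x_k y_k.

√260 → a₀=16, period (8,32); ℓ=2 even so k=1
k=0  a_k=16  p_k/q_k = 16/1
k=1  a_k=8  p_k/q_k = 129/8
(x₁, y₁) = (129, 8);  129² − 260·8² = 1 ✓
n=2: (129,8)∘(129,8) = (129·129+260·8·8, 129·8+8·129) = (33281,2064)

129 8
33281 2064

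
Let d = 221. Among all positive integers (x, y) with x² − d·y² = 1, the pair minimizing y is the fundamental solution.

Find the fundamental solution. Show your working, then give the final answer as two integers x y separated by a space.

√221 = [14; 1,6,2,6,1,28, …], period ℓ=6 (even) → k=5
step 0: (14, 1)  from 14·(1,0) + (0,1)
step 1: (15, 1)  from 1·(14,1) + (1,0)
…
step 3: (223, 15)  from 2·(104,7) + (15,1)
step 4: (1442, 97)  from 6·(223,15) + (104,7)
step 5: (1665, 112)  from 1·(1442,97) + (223,15)
→ (1665, 112).  Check: 1665²=2772225, 221·112²=2772224, difference 1.

1665 112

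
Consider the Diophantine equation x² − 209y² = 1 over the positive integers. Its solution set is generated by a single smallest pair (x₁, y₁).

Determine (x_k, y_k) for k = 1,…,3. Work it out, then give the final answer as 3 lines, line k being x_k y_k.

46551 3220
4333991201 299788440
403503248748951 27910903337660

d=209: √d = [14; 2,5,3,2,3,5,2,28] (ℓ=8, even), read p_7/q_7
a_0=14:  p_0=14·1+0=14,  q_0=14·0+1=1
…
a_3=3:  p_3=3·159+29=506,  q_3=3·11+2=35
…
a_6=5:  p_6=5·4019+1171=21266,  q_6=5·278+81=1471
a_7=2:  p_7=2·21266+4019=46551,  q_7=2·1471+278=3220
fundamental: x₁=46551, y₁=3220  (since 2166995601 − 209·10368400 = 1)
(46551+3220√209)^2 = 4333991201 + 299788440√209
(46551+3220√209)^3 = 403503248748951 + 27910903337660√209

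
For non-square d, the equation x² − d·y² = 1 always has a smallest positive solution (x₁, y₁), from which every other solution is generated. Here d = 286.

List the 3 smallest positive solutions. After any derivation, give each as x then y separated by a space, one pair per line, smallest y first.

d=286: √d = [16; 1,10,3,3,2,3,3,10,1,32] (ℓ=10, even), read p_9/q_9
step 0: (16, 1)  from 16·(1,0) + (0,1)
…
step 3: (575, 34)  from 3·(186,11) + (17,1)
step 4: (1911, 113)  from 3·(575,34) + (186,11)
step 5: (4397, 260)  from 2·(1911,113) + (575,34)
…
step 7: (49703, 2939)  from 3·(15102,893) + (4397,260)
step 8: (512132, 30283)  from 10·(49703,2939) + (15102,893)
step 9: (561835, 33222)  from 1·(512132,30283) + (49703,2939)
→ (561835, 33222).  Check: 561835²=315658567225, 286·33222²=315658567224, difference 1.
(x_2, y_2) = (561835·561835 + 286·33222·33222, 561835·33222 + 33222·561835) = (631317134449, 37330564740)
(x_3, y_3) = (561835·631317134449 + 286·33222·37330564740, 561835·37330564740 + 33222·631317134449) = (709392124465745995, 41947235681362578)

561835 33222
631317134449 37330564740
709392124465745995 41947235681362578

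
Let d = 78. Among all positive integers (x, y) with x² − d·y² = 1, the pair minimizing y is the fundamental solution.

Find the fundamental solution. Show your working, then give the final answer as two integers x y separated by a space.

[8; 1,4,1,16] for √78; ℓ=4 ⇒ convergent index 3
step 0: (8, 1)  from 8·(1,0) + (0,1)
step 1: (9, 1)  from 1·(8,1) + (1,0)
step 2: (44, 5)  from 4·(9,1) + (8,1)
step 3: (53, 6)  from 1·(44,5) + (9,1)
fundamental: x₁=53, y₁=6  (since 2809 − 78·36 = 1)

53 6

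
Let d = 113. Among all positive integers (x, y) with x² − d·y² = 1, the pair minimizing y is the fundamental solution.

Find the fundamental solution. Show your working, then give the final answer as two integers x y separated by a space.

√113 = [10; 1,1,1,2,2,1,1,1,20, …], period ℓ=9 (odd) → k=17
k=0  a_k=10  p_k/q_k = 10/1
…
k=4  a_k=2  p_k/q_k = 85/8
k=5  a_k=2  p_k/q_k = 202/19
…
k=10  a_k=1  p_k/q_k = 16785/1579
…
k=13  a_k=2  p_k/q_k = 131952/12413
…
k=15  a_k=1  p_k/q_k = 445435/41903
k=16  a_k=1  p_k/q_k = 758918/71393
k=17  a_k=1  p_k/q_k = 1204353/113296
(x₁, y₁) = (1204353, 113296);  1204353² − 113·113296² = 1 ✓

1204353 113296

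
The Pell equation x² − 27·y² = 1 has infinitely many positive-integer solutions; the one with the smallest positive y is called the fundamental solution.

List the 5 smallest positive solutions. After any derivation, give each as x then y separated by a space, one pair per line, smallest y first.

26 5
1351 260
70226 13515
3650401 702520
189750626 36517525

√27 = [5; 5,10, …], period ℓ=2 (even) → k=1
a_0=5:  p_0=5·1+0=5,  q_0=5·0+1=1
a_1=5:  p_1=5·5+1=26,  q_1=5·1+0=5
(x₁, y₁) = (26, 5);  26² − 27·5² = 1 ✓
(26+5√27)^2 = 1351 + 260√27
(26+5√27)^3 = 70226 + 13515√27
(26+5√27)^4 = 3650401 + 702520√27
(26+5√27)^5 = 189750626 + 36517525√27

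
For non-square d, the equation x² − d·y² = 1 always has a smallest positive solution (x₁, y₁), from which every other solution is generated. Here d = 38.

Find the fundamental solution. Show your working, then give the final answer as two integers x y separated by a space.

37 6

d=38: √d = [6; 6,12] (ℓ=2, even), read p_1/q_1
k=0  a_k=6  p_k/q_k = 6/1
k=1  a_k=6  p_k/q_k = 37/6
(x₁, y₁) = (37, 6);  37² − 38·6² = 1 ✓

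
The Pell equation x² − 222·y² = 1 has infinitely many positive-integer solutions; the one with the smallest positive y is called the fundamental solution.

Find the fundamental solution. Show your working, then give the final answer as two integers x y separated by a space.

[14; 1,8,1,28] for √222; ℓ=4 ⇒ convergent index 3
k=0  a_k=14  p_k/q_k = 14/1
k=1  a_k=1  p_k/q_k = 15/1
k=2  a_k=8  p_k/q_k = 134/9
k=3  a_k=1  p_k/q_k = 149/10
(x₁, y₁) = (149, 10);  149² − 222·10² = 1 ✓

149 10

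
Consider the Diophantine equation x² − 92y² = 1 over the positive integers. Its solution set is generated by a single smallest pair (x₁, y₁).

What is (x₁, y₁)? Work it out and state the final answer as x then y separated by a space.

[9; 1,1,2,4,2,1,1,18] for √92; ℓ=8 ⇒ convergent index 7
k=0  a_k=9  p_k/q_k = 9/1
…
k=2  a_k=1  p_k/q_k = 19/2
…
k=4  a_k=4  p_k/q_k = 211/22
…
k=6  a_k=1  p_k/q_k = 681/71
k=7  a_k=1  p_k/q_k = 1151/120
(x₁, y₁) = (1151, 120);  1151² − 92·120² = 1 ✓

1151 120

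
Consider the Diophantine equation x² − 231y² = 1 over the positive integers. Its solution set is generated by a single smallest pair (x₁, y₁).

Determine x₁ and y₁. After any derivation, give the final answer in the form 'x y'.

[15; 5,30] for √231; ℓ=2 ⇒ convergent index 1
a_0=15:  p_0=15·1+0=15,  q_0=15·0+1=1
a_1=5:  p_1=5·15+1=76,  q_1=5·1+0=5
(x₁, y₁) = (76, 5);  76² − 231·5² = 1 ✓

76 5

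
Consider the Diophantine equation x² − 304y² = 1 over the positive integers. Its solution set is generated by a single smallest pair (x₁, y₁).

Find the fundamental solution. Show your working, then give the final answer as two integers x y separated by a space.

57799 3315

d=304: √d = [17; 2,3,2,1,1,1,1,1,2,3,2,34] (ℓ=12, even), read p_11/q_11
step 0: (17, 1)  from 17·(1,0) + (0,1)
step 1: (35, 2)  from 2·(17,1) + (1,0)
step 2: (122, 7)  from 3·(35,2) + (17,1)
…
step 4: (401, 23)  from 1·(279,16) + (122,7)
step 5: (680, 39)  from 1·(401,23) + (279,16)
step 6: (1081, 62)  from 1·(680,39) + (401,23)
step 7: (1761, 101)  from 1·(1081,62) + (680,39)
step 8: (2842, 163)  from 1·(1761,101) + (1081,62)
…
step 10: (25177, 1444)  from 3·(7445,427) + (2842,163)
step 11: (57799, 3315)  from 2·(25177,1444) + (7445,427)
fundamental: x₁=57799, y₁=3315  (since 3340724401 − 304·10989225 = 1)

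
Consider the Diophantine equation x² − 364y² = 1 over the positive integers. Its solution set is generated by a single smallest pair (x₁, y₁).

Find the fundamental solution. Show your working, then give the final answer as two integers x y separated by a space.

√364 = [19; 12,1,2,3,1,8,1,3,2,1,12,38, …], period ℓ=12 (even) → k=11
step 0: (19, 1)  from 19·(1,0) + (0,1)
step 1: (229, 12)  from 12·(19,1) + (1,0)
…
step 4: (2423, 127)  from 3·(725,38) + (248,13)
…
step 6: (27607, 1447)  from 8·(3148,165) + (2423,127)
step 7: (30755, 1612)  from 1·(27607,1447) + (3148,165)
step 8: (119872, 6283)  from 3·(30755,1612) + (27607,1447)
step 9: (270499, 14178)  from 2·(119872,6283) + (30755,1612)
step 10: (390371, 20461)  from 1·(270499,14178) + (119872,6283)
step 11: (4954951, 259710)  from 12·(390371,20461) + (270499,14178)
(x₁, y₁) = (4954951, 259710);  4954951² − 364·259710² = 1 ✓

4954951 259710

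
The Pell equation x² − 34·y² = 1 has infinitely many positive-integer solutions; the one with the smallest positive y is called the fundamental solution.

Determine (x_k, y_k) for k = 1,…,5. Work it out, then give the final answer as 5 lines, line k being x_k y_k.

[5; 1,4,1,10] for √34; ℓ=4 ⇒ convergent index 3
i=0: a=5 ⇒ p=5, q=1
i=1: a=1 ⇒ p=6, q=1
i=2: a=4 ⇒ p=29, q=5
i=3: a=1 ⇒ p=35, q=6
(x₁, y₁) = (35, 6);  35² − 34·6² = 1 ✓
k=2:  x_2 = 35·35+34·6·6 = 2449,  y_2 = 35·6+6·35 = 420
k=3:  x_3 = 35·2449+34·6·420 = 171395,  y_3 = 35·420+6·2449 = 29394
k=4:  x_4 = 35·171395+34·6·29394 = 11995201,  y_4 = 35·29394+6·171395 = 2057160
k=5:  x_5 = 35·11995201+34·6·2057160 = 839492675,  y_5 = 35·2057160+6·11995201 = 143971806

35 6
2449 420
171395 29394
11995201 2057160
839492675 143971806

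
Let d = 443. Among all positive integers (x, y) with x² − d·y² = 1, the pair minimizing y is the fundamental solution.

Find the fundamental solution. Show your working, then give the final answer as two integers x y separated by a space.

[21; 21,42] for √443; ℓ=2 ⇒ convergent index 1
a_0=21:  p_0=21·1+0=21,  q_0=21·0+1=1
a_1=21:  p_1=21·21+1=442,  q_1=21·1+0=21
→ (442, 21).  Check: 442²=195364, 443·21²=195363, difference 1.

442 21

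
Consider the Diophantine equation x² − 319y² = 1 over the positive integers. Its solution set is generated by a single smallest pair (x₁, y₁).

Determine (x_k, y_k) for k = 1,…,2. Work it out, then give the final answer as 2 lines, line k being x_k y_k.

12901780 722361
332911854336799 18639485405160

[17; 1,6,5,1,4,…,6,1,34] for √319; ℓ=14 ⇒ convergent index 13
step 0: (17, 1)  from 17·(1,0) + (0,1)
…
step 3: (643, 36)  from 5·(125,7) + (18,1)
step 4: (768, 43)  from 1·(643,36) + (125,7)
…
step 10: (309613, 17335)  from 1·(250816,14043) + (58797,3292)
step 11: (1798881, 100718)  from 5·(309613,17335) + (250816,14043)
step 12: (11102899, 621643)  from 6·(1798881,100718) + (309613,17335)
step 13: (12901780, 722361)  from 1·(11102899,621643) + (1798881,100718)
fundamental: x₁=12901780, y₁=722361  (since 166455927168400 − 319·521805414321 = 1)
(12901780+722361√319)^2 = 332911854336799 + 18639485405160√319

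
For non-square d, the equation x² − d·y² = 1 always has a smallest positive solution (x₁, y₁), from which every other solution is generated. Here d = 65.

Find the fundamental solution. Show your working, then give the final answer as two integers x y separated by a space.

129 16

d=65: √d = [8; 16] (ℓ=1, odd), read p_1/q_1
i=0: a=8 ⇒ p=8, q=1
i=1: a=16 ⇒ p=129, q=16
(x₁, y₁) = (129, 16);  129² − 65·16² = 1 ✓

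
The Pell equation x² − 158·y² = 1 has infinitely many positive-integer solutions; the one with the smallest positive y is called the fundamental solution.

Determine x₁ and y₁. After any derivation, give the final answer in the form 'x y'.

d=158: √d = [12; 1,1,3,12,3,1,1,24] (ℓ=8, even), read p_7/q_7
k=0  a_k=12  p_k/q_k = 12/1
…
k=2  a_k=1  p_k/q_k = 25/2
k=3  a_k=3  p_k/q_k = 88/7
…
k=6  a_k=1  p_k/q_k = 4412/351
k=7  a_k=1  p_k/q_k = 7743/616
(x₁, y₁) = (7743, 616);  7743² − 158·616² = 1 ✓

7743 616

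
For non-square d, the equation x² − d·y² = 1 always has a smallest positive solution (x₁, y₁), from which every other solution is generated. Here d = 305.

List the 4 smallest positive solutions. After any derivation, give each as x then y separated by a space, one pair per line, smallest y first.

489 28
478241 27384
467719209 26781524
457428908161 26192303088

[17; 2,6,2,34] for √305; ℓ=4 ⇒ convergent index 3
k=0  a_k=17  p_k/q_k = 17/1
…
k=2  a_k=6  p_k/q_k = 227/13
k=3  a_k=2  p_k/q_k = 489/28
→ (489, 28).  Check: 489²=239121, 305·28²=239120, difference 1.
(489+28√305)^2 = 478241 + 27384√305
(489+28√305)^3 = 467719209 + 26781524√305
(489+28√305)^4 = 457428908161 + 26192303088√305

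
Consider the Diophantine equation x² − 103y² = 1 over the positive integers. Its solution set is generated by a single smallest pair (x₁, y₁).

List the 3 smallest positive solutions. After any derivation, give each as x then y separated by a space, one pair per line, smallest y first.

227528 22419
103537981567 10201900464
47115579739725224 4642436017523565

√103 = [10; 6,1,2,1,1,9,1,1,2,1,6,20, …], period ℓ=12 (even) → k=11
step 0: (10, 1)  from 10·(1,0) + (0,1)
…
step 2: (71, 7)  from 1·(61,6) + (10,1)
step 3: (203, 20)  from 2·(71,7) + (61,6)
step 4: (274, 27)  from 1·(203,20) + (71,7)
…
step 6: (4567, 450)  from 9·(477,47) + (274,27)
…
step 8: (9611, 947)  from 1·(5044,497) + (4567,450)
step 9: (24266, 2391)  from 2·(9611,947) + (5044,497)
step 10: (33877, 3338)  from 1·(24266,2391) + (9611,947)
step 11: (227528, 22419)  from 6·(33877,3338) + (24266,2391)
→ (227528, 22419).  Check: 227528²=51768990784, 103·22419²=51768990783, difference 1.
(x_2, y_2) = (227528·227528 + 103·22419·22419, 227528·22419 + 22419·227528) = (103537981567, 10201900464)
(x_3, y_3) = (227528·103537981567 + 103·22419·10201900464, 227528·10201900464 + 22419·103537981567) = (47115579739725224, 4642436017523565)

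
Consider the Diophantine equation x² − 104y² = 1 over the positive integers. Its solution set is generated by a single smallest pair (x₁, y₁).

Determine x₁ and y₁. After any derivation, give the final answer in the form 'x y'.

51 5

√104 = [10; 5,20, …], period ℓ=2 (even) → k=1
step 0: (10, 1)  from 10·(1,0) + (0,1)
step 1: (51, 5)  from 5·(10,1) + (1,0)
fundamental: x₁=51, y₁=5  (since 2601 − 104·25 = 1)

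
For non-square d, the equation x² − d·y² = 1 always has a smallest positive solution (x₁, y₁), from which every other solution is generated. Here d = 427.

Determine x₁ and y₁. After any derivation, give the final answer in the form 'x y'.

√427 → a₀=20, period (1,1,1,40); ℓ=4 even so k=3
step 0: (20, 1)  from 20·(1,0) + (0,1)
…
step 2: (41, 2)  from 1·(21,1) + (20,1)
step 3: (62, 3)  from 1·(41,2) + (21,1)
→ (62, 3).  Check: 62²=3844, 427·3²=3843, difference 1.

62 3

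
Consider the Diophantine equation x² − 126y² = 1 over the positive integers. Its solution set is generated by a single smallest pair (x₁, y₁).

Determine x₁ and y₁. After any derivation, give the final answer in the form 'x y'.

√126 → a₀=11, period (4,2,4,22); ℓ=4 even so k=3
i=0: a=11 ⇒ p=11, q=1
…
i=2: a=2 ⇒ p=101, q=9
i=3: a=4 ⇒ p=449, q=40
(x₁, y₁) = (449, 40);  449² − 126·40² = 1 ✓

449 40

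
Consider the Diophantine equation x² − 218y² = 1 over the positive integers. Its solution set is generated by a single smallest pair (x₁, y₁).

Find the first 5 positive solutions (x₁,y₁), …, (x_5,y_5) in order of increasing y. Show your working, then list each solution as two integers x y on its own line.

126003 8534
31753512017 2150619204
8002075549230099 541968943114690
2016571050827526816577 136579425476409948936
508188004226839647389073363 34418834696066196648450926

√218 → a₀=14, period (1,3,3,1,28); ℓ=5 odd so k=9
i=0: a=14 ⇒ p=14, q=1
i=1: a=1 ⇒ p=15, q=1
…
i=4: a=1 ⇒ p=251, q=17
i=5: a=28 ⇒ p=7220, q=489
…
i=7: a=3 ⇒ p=29633, q=2007
i=8: a=3 ⇒ p=96370, q=6527
i=9: a=1 ⇒ p=126003, q=8534
fundamental: x₁=126003, y₁=8534  (since 15876756009 − 218·72829156 = 1)
(126003+8534√218)^2 = 31753512017 + 2150619204√218
(126003+8534√218)^3 = 8002075549230099 + 541968943114690√218
(126003+8534√218)^4 = 2016571050827526816577 + 136579425476409948936√218
(126003+8534√218)^5 = 508188004226839647389073363 + 34418834696066196648450926√218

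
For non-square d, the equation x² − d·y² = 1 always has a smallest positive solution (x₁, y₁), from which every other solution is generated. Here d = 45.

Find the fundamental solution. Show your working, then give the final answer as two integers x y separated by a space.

161 24

√45 = [6; 1,2,2,2,1,12, …], period ℓ=6 (even) → k=5
k=0  a_k=6  p_k/q_k = 6/1
…
k=4  a_k=2  p_k/q_k = 114/17
k=5  a_k=1  p_k/q_k = 161/24
→ (161, 24).  Check: 161²=25921, 45·24²=25920, difference 1.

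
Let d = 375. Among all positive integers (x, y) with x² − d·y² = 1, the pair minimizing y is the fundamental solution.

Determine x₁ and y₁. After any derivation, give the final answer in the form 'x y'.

15124 781

d=375: √d = [19; 2,1,2,1,5,1,2,1,2,38] (ℓ=10, even), read p_9/q_9
i=0: a=19 ⇒ p=19, q=1
i=1: a=2 ⇒ p=39, q=2
i=2: a=1 ⇒ p=58, q=3
i=3: a=2 ⇒ p=155, q=8
i=4: a=1 ⇒ p=213, q=11
i=5: a=5 ⇒ p=1220, q=63
i=6: a=1 ⇒ p=1433, q=74
…
i=8: a=1 ⇒ p=5519, q=285
i=9: a=2 ⇒ p=15124, q=781
→ (15124, 781).  Check: 15124²=228735376, 375·781²=228735375, difference 1.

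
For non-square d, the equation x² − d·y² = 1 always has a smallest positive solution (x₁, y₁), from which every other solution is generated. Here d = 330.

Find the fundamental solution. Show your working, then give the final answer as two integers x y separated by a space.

d=330: √d = [18; 6,36] (ℓ=2, even), read p_1/q_1
a_0=18:  p_0=18·1+0=18,  q_0=18·0+1=1
a_1=6:  p_1=6·18+1=109,  q_1=6·1+0=6
fundamental: x₁=109, y₁=6  (since 11881 − 330·36 = 1)

109 6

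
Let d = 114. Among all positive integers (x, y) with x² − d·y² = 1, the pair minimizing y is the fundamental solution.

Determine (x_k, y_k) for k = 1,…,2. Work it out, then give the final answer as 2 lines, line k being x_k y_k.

1025 96
2101249 196800

√114 → a₀=10, period (1,2,10,2,1,20); ℓ=6 even so k=5
k=0  a_k=10  p_k/q_k = 10/1
k=1  a_k=1  p_k/q_k = 11/1
k=2  a_k=2  p_k/q_k = 32/3
…
k=4  a_k=2  p_k/q_k = 694/65
k=5  a_k=1  p_k/q_k = 1025/96
fundamental: x₁=1025, y₁=96  (since 1050625 − 114·9216 = 1)
(1025+96√114)^2 = 2101249 + 196800√114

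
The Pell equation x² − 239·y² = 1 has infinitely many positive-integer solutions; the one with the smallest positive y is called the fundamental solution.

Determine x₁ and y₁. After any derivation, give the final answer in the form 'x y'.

6195120 400729

[15; 2,5,1,2,4,15,4,2,1,5,2,30] for √239; ℓ=12 ⇒ convergent index 11
a_0=15:  p_0=15·1+0=15,  q_0=15·0+1=1
…
a_2=5:  p_2=5·31+15=170,  q_2=5·2+1=11
…
a_4=2:  p_4=2·201+170=572,  q_4=2·13+11=37
a_5=4:  p_5=4·572+201=2489,  q_5=4·37+13=161
a_6=15:  p_6=15·2489+572=37907,  q_6=15·161+37=2452
a_7=4:  p_7=4·37907+2489=154117,  q_7=4·2452+161=9969
…
a_10=5:  p_10=5·500258+346141=2847431,  q_10=5·32359+22390=184185
a_11=2:  p_11=2·2847431+500258=6195120,  q_11=2·184185+32359=400729
(x₁, y₁) = (6195120, 400729);  6195120² − 239·400729² = 1 ✓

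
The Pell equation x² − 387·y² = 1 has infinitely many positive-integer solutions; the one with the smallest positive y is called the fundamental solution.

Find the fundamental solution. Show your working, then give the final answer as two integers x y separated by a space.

3482 177

[19; 1,2,19,2,1,38] for √387; ℓ=6 ⇒ convergent index 5
step 0: (19, 1)  from 19·(1,0) + (0,1)
step 1: (20, 1)  from 1·(19,1) + (1,0)
step 2: (59, 3)  from 2·(20,1) + (19,1)
step 3: (1141, 58)  from 19·(59,3) + (20,1)
step 4: (2341, 119)  from 2·(1141,58) + (59,3)
step 5: (3482, 177)  from 1·(2341,119) + (1141,58)
fundamental: x₁=3482, y₁=177  (since 12124324 − 387·31329 = 1)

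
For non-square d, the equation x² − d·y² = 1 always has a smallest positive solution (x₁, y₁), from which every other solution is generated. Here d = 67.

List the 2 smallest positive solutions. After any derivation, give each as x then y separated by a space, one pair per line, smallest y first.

[8; 5,2,1,1,7,1,1,2,5,16] for √67; ℓ=10 ⇒ convergent index 9
a_0=8:  p_0=8·1+0=8,  q_0=8·0+1=1
a_1=5:  p_1=5·8+1=41,  q_1=5·1+0=5
a_2=2:  p_2=2·41+8=90,  q_2=2·5+1=11
…
a_5=7:  p_5=7·221+131=1678,  q_5=7·27+16=205
a_6=1:  p_6=1·1678+221=1899,  q_6=1·205+27=232
a_7=1:  p_7=1·1899+1678=3577,  q_7=1·232+205=437
a_8=2:  p_8=2·3577+1899=9053,  q_8=2·437+232=1106
a_9=5:  p_9=5·9053+3577=48842,  q_9=5·1106+437=5967
→ (48842, 5967).  Check: 48842²=2385540964, 67·5967²=2385540963, difference 1.
k=2:  x_2 = 48842·48842+67·5967·5967 = 4771081927,  y_2 = 48842·5967+5967·48842 = 582880428

48842 5967
4771081927 582880428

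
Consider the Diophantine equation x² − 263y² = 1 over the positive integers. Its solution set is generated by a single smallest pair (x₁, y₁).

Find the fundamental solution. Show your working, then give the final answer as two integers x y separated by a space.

[16; 4,1,1,1,1,15,1,1,1,1,4,32] for √263; ℓ=12 ⇒ convergent index 11
i=0: a=16 ⇒ p=16, q=1
i=1: a=4 ⇒ p=65, q=4
…
i=4: a=1 ⇒ p=227, q=14
i=5: a=1 ⇒ p=373, q=23
i=6: a=15 ⇒ p=5822, q=359
…
i=9: a=1 ⇒ p=18212, q=1123
i=10: a=1 ⇒ p=30229, q=1864
i=11: a=4 ⇒ p=139128, q=8579
(x₁, y₁) = (139128, 8579);  139128² − 263·8579² = 1 ✓

139128 8579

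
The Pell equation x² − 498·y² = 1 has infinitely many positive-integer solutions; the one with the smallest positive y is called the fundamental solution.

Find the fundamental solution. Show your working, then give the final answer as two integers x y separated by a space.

√498 → a₀=22, period (3,6,22,6,3,44); ℓ=6 even so k=5
i=0: a=22 ⇒ p=22, q=1
i=1: a=3 ⇒ p=67, q=3
…
i=4: a=6 ⇒ p=56794, q=2545
i=5: a=3 ⇒ p=179777, q=8056
→ (179777, 8056).  Check: 179777²=32319769729, 498·8056²=32319769728, difference 1.

179777 8056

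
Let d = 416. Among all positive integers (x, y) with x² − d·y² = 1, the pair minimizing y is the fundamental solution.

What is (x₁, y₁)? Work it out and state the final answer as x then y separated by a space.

d=416: √d = [20; 2,1,1,9,1,1,2,40] (ℓ=8, even), read p_7/q_7
k=0  a_k=20  p_k/q_k = 20/1
…
k=2  a_k=1  p_k/q_k = 61/3
…
k=4  a_k=9  p_k/q_k = 979/48
k=5  a_k=1  p_k/q_k = 1081/53
k=6  a_k=1  p_k/q_k = 2060/101
k=7  a_k=2  p_k/q_k = 5201/255
fundamental: x₁=5201, y₁=255  (since 27050401 − 416·65025 = 1)

5201 255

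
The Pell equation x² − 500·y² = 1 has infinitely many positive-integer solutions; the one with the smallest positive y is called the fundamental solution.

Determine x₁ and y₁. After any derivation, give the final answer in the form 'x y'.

[22; 2,1,3,2,1,…,1,2,44] for √500; ℓ=14 ⇒ convergent index 13
i=0: a=22 ⇒ p=22, q=1
…
i=2: a=1 ⇒ p=67, q=3
…
i=4: a=2 ⇒ p=559, q=25
i=5: a=1 ⇒ p=805, q=36
…
i=8: a=1 ⇒ p=15809, q=707
…
i=12: a=1 ⇒ p=335522, q=15005
i=13: a=2 ⇒ p=930249, q=41602
fundamental: x₁=930249, y₁=41602  (since 865363202001 − 500·1730726404 = 1)

930249 41602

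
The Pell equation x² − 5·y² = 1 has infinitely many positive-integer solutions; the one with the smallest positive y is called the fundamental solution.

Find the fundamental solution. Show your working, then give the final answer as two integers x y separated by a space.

9 4

√5 → a₀=2, period (4); ℓ=1 odd so k=1
a_0=2:  p_0=2·1+0=2,  q_0=2·0+1=1
a_1=4:  p_1=4·2+1=9,  q_1=4·1+0=4
fundamental: x₁=9, y₁=4  (since 81 − 5·16 = 1)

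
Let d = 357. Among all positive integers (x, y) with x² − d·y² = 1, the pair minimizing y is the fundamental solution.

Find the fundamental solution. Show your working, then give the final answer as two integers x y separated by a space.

3401 180

√357 → a₀=18, period (1,8,2,8,1,36); ℓ=6 even so k=5
step 0: (18, 1)  from 18·(1,0) + (0,1)
…
step 4: (3042, 161)  from 8·(359,19) + (170,9)
step 5: (3401, 180)  from 1·(3042,161) + (359,19)
(x₁, y₁) = (3401, 180);  3401² − 357·180² = 1 ✓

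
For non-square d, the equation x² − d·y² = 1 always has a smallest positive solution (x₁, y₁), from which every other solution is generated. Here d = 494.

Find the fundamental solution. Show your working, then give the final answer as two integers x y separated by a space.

√494 → a₀=22, period (4,2,2,1,2,1,2,2,4,44); ℓ=10 even so k=9
k=0  a_k=22  p_k/q_k = 22/1
k=1  a_k=4  p_k/q_k = 89/4
…
k=3  a_k=2  p_k/q_k = 489/22
…
k=7  a_k=2  p_k/q_k = 6979/314
k=8  a_k=2  p_k/q_k = 16514/743
k=9  a_k=4  p_k/q_k = 73035/3286
fundamental: x₁=73035, y₁=3286  (since 5334111225 − 494·10797796 = 1)

73035 3286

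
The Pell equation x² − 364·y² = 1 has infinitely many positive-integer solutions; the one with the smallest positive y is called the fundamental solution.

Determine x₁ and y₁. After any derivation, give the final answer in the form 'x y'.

√364 → a₀=19, period (12,1,2,3,1,8,1,3,2,1,12,38); ℓ=12 even so k=11
step 0: (19, 1)  from 19·(1,0) + (0,1)
…
step 2: (248, 13)  from 1·(229,12) + (19,1)
step 3: (725, 38)  from 2·(248,13) + (229,12)
…
step 5: (3148, 165)  from 1·(2423,127) + (725,38)
step 6: (27607, 1447)  from 8·(3148,165) + (2423,127)
step 7: (30755, 1612)  from 1·(27607,1447) + (3148,165)
step 8: (119872, 6283)  from 3·(30755,1612) + (27607,1447)
…
step 10: (390371, 20461)  from 1·(270499,14178) + (119872,6283)
step 11: (4954951, 259710)  from 12·(390371,20461) + (270499,14178)
→ (4954951, 259710).  Check: 4954951²=24551539412401, 364·259710²=24551539412400, difference 1.

4954951 259710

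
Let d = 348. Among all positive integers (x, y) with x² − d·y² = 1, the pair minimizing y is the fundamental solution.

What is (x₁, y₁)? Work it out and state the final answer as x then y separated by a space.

√348 → a₀=18, period (1,1,1,8,1,1,1,36); ℓ=8 even so k=7
a_0=18:  p_0=18·1+0=18,  q_0=18·0+1=1
a_1=1:  p_1=1·18+1=19,  q_1=1·1+0=1
…
a_4=8:  p_4=8·56+37=485,  q_4=8·3+2=26
a_5=1:  p_5=1·485+56=541,  q_5=1·26+3=29
a_6=1:  p_6=1·541+485=1026,  q_6=1·29+26=55
a_7=1:  p_7=1·1026+541=1567,  q_7=1·55+29=84
fundamental: x₁=1567, y₁=84  (since 2455489 − 348·7056 = 1)

1567 84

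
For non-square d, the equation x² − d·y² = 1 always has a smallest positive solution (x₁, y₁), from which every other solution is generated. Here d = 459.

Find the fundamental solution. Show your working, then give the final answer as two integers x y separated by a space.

499850 23331

d=459: √d = [21; 2,2,1,4,21,4,1,2,2,42] (ℓ=10, even), read p_9/q_9
step 0: (21, 1)  from 21·(1,0) + (0,1)
step 1: (43, 2)  from 2·(21,1) + (1,0)
…
step 3: (150, 7)  from 1·(107,5) + (43,2)
…
step 8: (212079, 9899)  from 2·(75692,3533) + (60695,2833)
step 9: (499850, 23331)  from 2·(212079,9899) + (75692,3533)
fundamental: x₁=499850, y₁=23331  (since 249850022500 − 459·544335561 = 1)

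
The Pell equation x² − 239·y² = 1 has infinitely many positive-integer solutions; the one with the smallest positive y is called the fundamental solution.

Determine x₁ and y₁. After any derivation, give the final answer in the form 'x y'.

6195120 400729

d=239: √d = [15; 2,5,1,2,4,15,4,2,1,5,2,30] (ℓ=12, even), read p_11/q_11
step 0: (15, 1)  from 15·(1,0) + (0,1)
step 1: (31, 2)  from 2·(15,1) + (1,0)
…
step 3: (201, 13)  from 1·(170,11) + (31,2)
…
step 5: (2489, 161)  from 4·(572,37) + (201,13)
step 6: (37907, 2452)  from 15·(2489,161) + (572,37)
step 7: (154117, 9969)  from 4·(37907,2452) + (2489,161)
step 8: (346141, 22390)  from 2·(154117,9969) + (37907,2452)
step 9: (500258, 32359)  from 1·(346141,22390) + (154117,9969)
step 10: (2847431, 184185)  from 5·(500258,32359) + (346141,22390)
step 11: (6195120, 400729)  from 2·(2847431,184185) + (500258,32359)
(x₁, y₁) = (6195120, 400729);  6195120² − 239·400729² = 1 ✓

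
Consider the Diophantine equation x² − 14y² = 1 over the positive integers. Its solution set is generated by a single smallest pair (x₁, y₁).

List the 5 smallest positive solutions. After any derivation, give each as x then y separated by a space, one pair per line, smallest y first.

15 4
449 120
13455 3596
403201 107760
12082575 3229204

√14 = [3; 1,2,1,6, …], period ℓ=4 (even) → k=3
i=0: a=3 ⇒ p=3, q=1
…
i=2: a=2 ⇒ p=11, q=3
i=3: a=1 ⇒ p=15, q=4
→ (15, 4).  Check: 15²=225, 14·4²=224, difference 1.
(x_2, y_2) = (15·15 + 14·4·4, 15·4 + 4·15) = (449, 120)
(x_3, y_3) = (15·449 + 14·4·120, 15·120 + 4·449) = (13455, 3596)
(x_4, y_4) = (15·13455 + 14·4·3596, 15·3596 + 4·13455) = (403201, 107760)
(x_5, y_5) = (15·403201 + 14·4·107760, 15·107760 + 4·403201) = (12082575, 3229204)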